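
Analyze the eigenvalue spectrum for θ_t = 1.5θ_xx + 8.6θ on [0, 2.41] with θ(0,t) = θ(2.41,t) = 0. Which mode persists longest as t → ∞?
Eigenvalues: λₙ = 1.5n²π²/2.41² - 8.6.
First three modes:
  n=1: λ₁ = 1.5π²/2.41² - 8.6 ≈ -6.051
  n=2: λ₂ = 6π²/2.41² - 8.6 ≈ 1.596
  n=3: λ₃ = 13.5π²/2.41² - 8.6 ≈ 14.34
Since 1.5π²/2.41² ≈ 2.549 < 8.6, λ₁ < 0.
The n=1 mode grows fastest (−λₙ is largest for n=1) → dominates.
Asymptotic: θ ~ c₁ sin(πx/2.41) e^{6.051t} (exponential growth at rate −λ₁ ≈ 6.051).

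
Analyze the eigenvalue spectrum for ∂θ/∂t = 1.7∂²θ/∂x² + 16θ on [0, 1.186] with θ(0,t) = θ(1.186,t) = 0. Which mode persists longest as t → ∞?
Eigenvalues: λₙ = 1.7n²π²/1.186² - 16.
First three modes:
  n=1: λ₁ = 1.7π²/1.186² - 16 ≈ -4.072
  n=2: λ₂ = 6.8π²/1.186² - 16 ≈ 31.713
  n=3: λ₃ = 15.3π²/1.186² - 16 ≈ 91.355
Since 1.7π²/1.186² ≈ 11.928 < 16, λ₁ < 0.
The n=1 mode grows fastest (−λₙ is largest for n=1) → dominates.
Asymptotic: θ ~ c₁ sin(πx/1.186) e^{4.072t} (exponential growth at rate −λ₁ ≈ 4.072).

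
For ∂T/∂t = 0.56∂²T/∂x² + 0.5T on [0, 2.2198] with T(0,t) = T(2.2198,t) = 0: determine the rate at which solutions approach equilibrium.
Eigenvalues: λₙ = 0.56n²π²/2.2198² - 0.5.
First three modes:
  n=1: λ₁ = 0.56π²/2.2198² - 0.5 ≈ 0.622
  n=2: λ₂ = 2.24π²/2.2198² - 0.5 ≈ 3.987
  n=3: λ₃ = 5.04π²/2.2198² - 0.5 ≈ 9.595
Since 0.56π²/2.2198² ≈ 1.122 > 0.5, all λₙ > 0.
The n=1 mode decays slowest → dominates as t → ∞.
Asymptotic: T ~ c₁ sin(πx/2.2198) e^{-λ₁t} with decay rate λ₁ ≈ 0.622.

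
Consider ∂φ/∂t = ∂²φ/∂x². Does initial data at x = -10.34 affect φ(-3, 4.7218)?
Yes, for any finite x. The heat equation has infinite propagation speed, so all initial data affects all points at any t > 0.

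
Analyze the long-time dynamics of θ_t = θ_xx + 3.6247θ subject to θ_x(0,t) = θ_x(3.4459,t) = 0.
Long-time behavior: θ grows unboundedly. With Neumann BCs the constant mode has diffusion eigenvalue 0, so any r > 0 makes it grow like e^(3.6247t); solution grows exponentially.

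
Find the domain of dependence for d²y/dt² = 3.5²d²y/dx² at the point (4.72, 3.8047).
Domain of dependence: [-8.59645, 18.03645]. Signals travel at speed 3.5, so data within |x - 4.72| ≤ 3.5·3.8047 = 13.31645 can reach the point.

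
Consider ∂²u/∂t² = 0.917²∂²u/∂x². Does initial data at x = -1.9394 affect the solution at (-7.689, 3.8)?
No. The domain of dependence is [-11.1736, -4.2044], and -1.9394 is outside this interval.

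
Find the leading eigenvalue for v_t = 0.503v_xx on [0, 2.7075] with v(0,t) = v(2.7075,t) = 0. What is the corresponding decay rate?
Eigenvalues: λₙ = 0.503n²π²/2.7075².
First three modes:
  n=1: λ₁ = 0.503π²/2.7075² ≈ 0.677
  n=2: λ₂ = 2.012π²/2.7075² ≈ 2.709 (4× faster decay)
  n=3: λ₃ = 4.527π²/2.7075² ≈ 6.095 (9× faster decay)
As t → ∞, higher modes decay exponentially faster. The n=1 mode dominates: v ~ c₁ sin(πx/2.7075) e^{-λ₁t}.
Decay rate: λ₁ = 0.503π²/2.7075² ≈ 0.677.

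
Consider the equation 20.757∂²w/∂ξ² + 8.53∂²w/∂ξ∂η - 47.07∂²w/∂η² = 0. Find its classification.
Hyperbolic. (A = 20.757, B = 8.53, C = -47.07 gives B² - 4AC = 3980.88886.)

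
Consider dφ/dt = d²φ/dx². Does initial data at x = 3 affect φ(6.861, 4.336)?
Yes, for any finite x. The heat equation has infinite propagation speed, so all initial data affects all points at any t > 0.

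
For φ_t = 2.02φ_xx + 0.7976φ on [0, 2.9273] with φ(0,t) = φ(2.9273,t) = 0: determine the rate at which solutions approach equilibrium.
Eigenvalues: λₙ = 2.02n²π²/2.9273² - 0.7976.
First three modes:
  n=1: λ₁ = 2.02π²/2.9273² - 0.7976 ≈ 1.529
  n=2: λ₂ = 8.08π²/2.9273² - 0.7976 ≈ 8.509
  n=3: λ₃ = 18.18π²/2.9273² - 0.7976 ≈ 20.142
Since 2.02π²/2.9273² ≈ 2.327 > 0.7976, all λₙ > 0.
The n=1 mode decays slowest → dominates as t → ∞.
Asymptotic: φ ~ c₁ sin(πx/2.9273) e^{-λ₁t} with decay rate λ₁ ≈ 1.529.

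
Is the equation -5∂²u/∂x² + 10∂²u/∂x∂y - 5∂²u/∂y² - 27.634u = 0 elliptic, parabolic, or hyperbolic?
Computing B² - 4AC with A = -5, B = 10, C = -5: discriminant = 0 (zero). Answer: parabolic.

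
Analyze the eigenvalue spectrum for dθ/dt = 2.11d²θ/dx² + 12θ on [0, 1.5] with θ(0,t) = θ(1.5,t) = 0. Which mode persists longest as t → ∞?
Eigenvalues: λₙ = 2.11n²π²/1.5² - 12.
First three modes:
  n=1: λ₁ = 2.11π²/1.5² - 12 ≈ -2.745
  n=2: λ₂ = 8.44π²/1.5² - 12 ≈ 25.022
  n=3: λ₃ = 18.99π²/1.5² - 12 ≈ 71.299
Since 2.11π²/1.5² ≈ 9.255 < 12, λ₁ < 0.
The n=1 mode grows fastest (−λₙ is largest for n=1) → dominates.
Asymptotic: θ ~ c₁ sin(πx/1.5) e^{2.745t} (exponential growth at rate −λ₁ ≈ 2.745).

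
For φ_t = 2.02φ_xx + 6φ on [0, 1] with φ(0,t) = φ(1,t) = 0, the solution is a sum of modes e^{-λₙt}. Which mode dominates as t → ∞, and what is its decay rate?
Eigenvalues: λₙ = 2.02n²π²/1² - 6.
First three modes:
  n=1: λ₁ = 2.02π² - 6 ≈ 13.937
  n=2: λ₂ = 8.08π² - 6 ≈ 73.746
  n=3: λ₃ = 18.18π² - 6 ≈ 173.429
Since 2.02π² ≈ 19.937 > 6, all λₙ > 0.
The n=1 mode decays slowest → dominates as t → ∞.
Asymptotic: φ ~ c₁ sin(πx/1) e^{-λ₁t} with decay rate λ₁ ≈ 13.937.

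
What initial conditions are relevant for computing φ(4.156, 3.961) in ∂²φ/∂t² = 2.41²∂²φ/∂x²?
Domain of dependence: [-5.39001, 13.70201]. Signals travel at speed 2.41, so data within |x - 4.156| ≤ 2.41·3.961 = 9.54601 can reach the point.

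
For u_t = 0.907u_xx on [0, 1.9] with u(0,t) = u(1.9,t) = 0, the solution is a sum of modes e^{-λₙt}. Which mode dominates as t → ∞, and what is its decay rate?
Eigenvalues: λₙ = 0.907n²π²/1.9².
First three modes:
  n=1: λ₁ = 0.907π²/1.9² ≈ 2.48
  n=2: λ₂ = 3.628π²/1.9² ≈ 9.919 (4× faster decay)
  n=3: λ₃ = 8.163π²/1.9² ≈ 22.317 (9× faster decay)
As t → ∞, higher modes decay exponentially faster. The n=1 mode dominates: u ~ c₁ sin(πx/1.9) e^{-λ₁t}.
Decay rate: λ₁ = 0.907π²/1.9² ≈ 2.48.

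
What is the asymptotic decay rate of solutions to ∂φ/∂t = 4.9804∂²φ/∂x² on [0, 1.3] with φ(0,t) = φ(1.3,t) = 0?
Eigenvalues: λₙ = 4.9804n²π²/1.3².
First three modes:
  n=1: λ₁ = 4.9804π²/1.3² ≈ 29.086
  n=2: λ₂ = 19.9216π²/1.3² ≈ 116.342 (4× faster decay)
  n=3: λ₃ = 44.8236π²/1.3² ≈ 261.77 (9× faster decay)
As t → ∞, higher modes decay exponentially faster. The n=1 mode dominates: φ ~ c₁ sin(πx/1.3) e^{-λ₁t}.
Decay rate: λ₁ = 4.9804π²/1.3² ≈ 29.086.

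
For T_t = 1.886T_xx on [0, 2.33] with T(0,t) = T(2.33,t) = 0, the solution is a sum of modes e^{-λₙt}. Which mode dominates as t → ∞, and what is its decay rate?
Eigenvalues: λₙ = 1.886n²π²/2.33².
First three modes:
  n=1: λ₁ = 1.886π²/2.33² ≈ 3.429
  n=2: λ₂ = 7.544π²/2.33² ≈ 13.715 (4× faster decay)
  n=3: λ₃ = 16.974π²/2.33² ≈ 30.858 (9× faster decay)
As t → ∞, higher modes decay exponentially faster. The n=1 mode dominates: T ~ c₁ sin(πx/2.33) e^{-λ₁t}.
Decay rate: λ₁ = 1.886π²/2.33² ≈ 3.429.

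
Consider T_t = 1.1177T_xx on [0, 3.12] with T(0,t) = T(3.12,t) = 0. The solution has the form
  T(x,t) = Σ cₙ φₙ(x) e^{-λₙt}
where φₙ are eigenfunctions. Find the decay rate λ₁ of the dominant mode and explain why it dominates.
Eigenvalues: λₙ = 1.1177n²π²/3.12².
First three modes:
  n=1: λ₁ = 1.1177π²/3.12² ≈ 1.133
  n=2: λ₂ = 4.4708π²/3.12² ≈ 4.533 (4× faster decay)
  n=3: λ₃ = 10.0593π²/3.12² ≈ 10.199 (9× faster decay)
As t → ∞, higher modes decay exponentially faster. The n=1 mode dominates: T ~ c₁ sin(πx/3.12) e^{-λ₁t}.
Decay rate: λ₁ = 1.1177π²/3.12² ≈ 1.133.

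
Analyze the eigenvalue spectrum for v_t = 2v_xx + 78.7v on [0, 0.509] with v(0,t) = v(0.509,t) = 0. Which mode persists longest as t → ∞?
Eigenvalues: λₙ = 2n²π²/0.509² - 78.7.
First three modes:
  n=1: λ₁ = 2π²/0.509² - 78.7 ≈ -2.511
  n=2: λ₂ = 8π²/0.509² - 78.7 ≈ 226.057
  n=3: λ₃ = 18π²/0.509² - 78.7 ≈ 607.004
Since 2π²/0.509² ≈ 76.189 < 78.7, λ₁ < 0.
The n=1 mode grows fastest (−λₙ is largest for n=1) → dominates.
Asymptotic: v ~ c₁ sin(πx/0.509) e^{2.511t} (exponential growth at rate −λ₁ ≈ 2.511).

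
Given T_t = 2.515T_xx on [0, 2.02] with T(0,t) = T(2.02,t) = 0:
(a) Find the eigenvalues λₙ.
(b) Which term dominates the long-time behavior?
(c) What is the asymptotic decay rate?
Eigenvalues: λₙ = 2.515n²π²/2.02².
First three modes:
  n=1: λ₁ = 2.515π²/2.02² ≈ 6.083
  n=2: λ₂ = 10.06π²/2.02² ≈ 24.333 (4× faster decay)
  n=3: λ₃ = 22.635π²/2.02² ≈ 54.749 (9× faster decay)
As t → ∞, higher modes decay exponentially faster. The n=1 mode dominates: T ~ c₁ sin(πx/2.02) e^{-λ₁t}.
Decay rate: λ₁ = 2.515π²/2.02² ≈ 6.083.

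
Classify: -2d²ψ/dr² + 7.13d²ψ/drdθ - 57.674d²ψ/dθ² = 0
Elliptic (discriminant = -410.5551).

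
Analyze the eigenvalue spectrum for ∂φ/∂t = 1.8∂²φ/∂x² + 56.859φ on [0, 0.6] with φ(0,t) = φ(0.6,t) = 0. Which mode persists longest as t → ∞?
Eigenvalues: λₙ = 1.8n²π²/0.6² - 56.859.
First three modes:
  n=1: λ₁ = 1.8π²/0.6² - 56.859 ≈ -7.511
  n=2: λ₂ = 7.2π²/0.6² - 56.859 ≈ 140.533
  n=3: λ₃ = 16.2π²/0.6² - 56.859 ≈ 387.273
Since 1.8π²/0.6² ≈ 49.348 < 56.859, λ₁ < 0.
The n=1 mode grows fastest (−λₙ is largest for n=1) → dominates.
Asymptotic: φ ~ c₁ sin(πx/0.6) e^{7.511t} (exponential growth at rate −λ₁ ≈ 7.511).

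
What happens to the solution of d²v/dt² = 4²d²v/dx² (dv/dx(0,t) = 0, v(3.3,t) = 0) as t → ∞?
v oscillates (no decay). Energy is conserved; the solution oscillates indefinitely as standing waves.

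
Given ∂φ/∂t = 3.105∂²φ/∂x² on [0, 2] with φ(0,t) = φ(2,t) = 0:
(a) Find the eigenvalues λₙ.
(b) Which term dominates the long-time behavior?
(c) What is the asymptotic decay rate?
Eigenvalues: λₙ = 3.105n²π²/2².
First three modes:
  n=1: λ₁ = 3.105π²/2² ≈ 7.661
  n=2: λ₂ = 12.42π²/2² ≈ 30.645 (4× faster decay)
  n=3: λ₃ = 27.945π²/2² ≈ 68.952 (9× faster decay)
As t → ∞, higher modes decay exponentially faster. The n=1 mode dominates: φ ~ c₁ sin(πx/2) e^{-λ₁t}.
Decay rate: λ₁ = 3.105π²/2² ≈ 7.661.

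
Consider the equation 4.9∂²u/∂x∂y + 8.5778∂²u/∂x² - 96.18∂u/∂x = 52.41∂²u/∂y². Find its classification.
Rewriting in standard form: 8.5778∂²u/∂x² + 4.9∂²u/∂x∂y - 52.41∂²u/∂y² - 96.18∂u/∂x = 0. Hyperbolic. (A = 8.5778, B = 4.9, C = -52.41 gives B² - 4AC = 1822.259992.)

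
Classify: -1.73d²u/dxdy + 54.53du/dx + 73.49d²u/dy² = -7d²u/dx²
Rewriting in standard form: 7d²u/dx² - 1.73d²u/dxdy + 73.49d²u/dy² + 54.53du/dx = 0. Elliptic (discriminant = -2054.7271).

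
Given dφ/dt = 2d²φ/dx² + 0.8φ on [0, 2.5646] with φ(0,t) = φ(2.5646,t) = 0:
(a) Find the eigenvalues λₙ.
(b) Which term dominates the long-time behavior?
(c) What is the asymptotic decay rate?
Eigenvalues: λₙ = 2n²π²/2.5646² - 0.8.
First three modes:
  n=1: λ₁ = 2π²/2.5646² - 0.8 ≈ 2.201
  n=2: λ₂ = 8π²/2.5646² - 0.8 ≈ 11.205
  n=3: λ₃ = 18π²/2.5646² - 0.8 ≈ 26.211
Since 2π²/2.5646² ≈ 3.001 > 0.8, all λₙ > 0.
The n=1 mode decays slowest → dominates as t → ∞.
Asymptotic: φ ~ c₁ sin(πx/2.5646) e^{-λ₁t} with decay rate λ₁ ≈ 2.201.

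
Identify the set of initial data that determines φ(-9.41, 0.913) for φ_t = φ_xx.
The entire real line. The heat equation has infinite propagation speed: any initial disturbance instantly affects all points (though exponentially small far away).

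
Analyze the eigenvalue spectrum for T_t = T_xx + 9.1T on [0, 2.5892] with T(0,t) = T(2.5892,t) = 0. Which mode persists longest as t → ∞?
Eigenvalues: λₙ = n²π²/2.5892² - 9.1.
First three modes:
  n=1: λ₁ = π²/2.5892² - 9.1 ≈ -7.628
  n=2: λ₂ = 4π²/2.5892² - 9.1 ≈ -3.211
  n=3: λ₃ = 9π²/2.5892² - 9.1 ≈ 4.15
Since π²/2.5892² ≈ 1.472 < 9.1, λ₁ < 0.
The n=1 mode grows fastest (−λₙ is largest for n=1) → dominates.
Asymptotic: T ~ c₁ sin(πx/2.5892) e^{7.628t} (exponential growth at rate −λ₁ ≈ 7.628).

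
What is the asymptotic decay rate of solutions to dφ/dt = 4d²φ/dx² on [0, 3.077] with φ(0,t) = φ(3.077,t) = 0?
Eigenvalues: λₙ = 4n²π²/3.077².
First three modes:
  n=1: λ₁ = 4π²/3.077² ≈ 4.17
  n=2: λ₂ = 16π²/3.077² ≈ 16.679 (4× faster decay)
  n=3: λ₃ = 36π²/3.077² ≈ 37.527 (9× faster decay)
As t → ∞, higher modes decay exponentially faster. The n=1 mode dominates: φ ~ c₁ sin(πx/3.077) e^{-λ₁t}.
Decay rate: λ₁ = 4π²/3.077² ≈ 4.17.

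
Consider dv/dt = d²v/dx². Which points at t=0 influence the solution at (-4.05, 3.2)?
The entire real line. The heat equation has infinite propagation speed: any initial disturbance instantly affects all points (though exponentially small far away).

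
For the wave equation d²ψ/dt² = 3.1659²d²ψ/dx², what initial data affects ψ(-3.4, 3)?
Domain of dependence: [-12.8977, 6.0977]. Signals travel at speed 3.1659, so data within |x - -3.4| ≤ 3.1659·3 = 9.4977 can reach the point.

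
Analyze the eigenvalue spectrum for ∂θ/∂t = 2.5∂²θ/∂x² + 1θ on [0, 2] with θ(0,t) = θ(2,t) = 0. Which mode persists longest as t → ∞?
Eigenvalues: λₙ = 2.5n²π²/2² - 1.
First three modes:
  n=1: λ₁ = 2.5π²/2² - 1 ≈ 5.169
  n=2: λ₂ = 10π²/2² - 1 ≈ 23.674
  n=3: λ₃ = 22.5π²/2² - 1 ≈ 54.517
Since 2.5π²/2² ≈ 6.169 > 1, all λₙ > 0.
The n=1 mode decays slowest → dominates as t → ∞.
Asymptotic: θ ~ c₁ sin(πx/2) e^{-λ₁t} with decay rate λ₁ ≈ 5.169.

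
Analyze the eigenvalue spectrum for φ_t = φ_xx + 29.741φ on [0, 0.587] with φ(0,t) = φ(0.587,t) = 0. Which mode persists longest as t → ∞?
Eigenvalues: λₙ = n²π²/0.587² - 29.741.
First three modes:
  n=1: λ₁ = π²/0.587² - 29.741 ≈ -1.098
  n=2: λ₂ = 4π²/0.587² - 29.741 ≈ 84.832
  n=3: λ₃ = 9π²/0.587² - 29.741 ≈ 228.049
Since π²/0.587² ≈ 28.643 < 29.741, λ₁ < 0.
The n=1 mode grows fastest (−λₙ is largest for n=1) → dominates.
Asymptotic: φ ~ c₁ sin(πx/0.587) e^{1.098t} (exponential growth at rate −λ₁ ≈ 1.098).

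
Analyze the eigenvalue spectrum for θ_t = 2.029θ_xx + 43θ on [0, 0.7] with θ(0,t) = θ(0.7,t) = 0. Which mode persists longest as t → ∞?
Eigenvalues: λₙ = 2.029n²π²/0.7² - 43.
First three modes:
  n=1: λ₁ = 2.029π²/0.7² - 43 ≈ -2.132
  n=2: λ₂ = 8.116π²/0.7² - 43 ≈ 120.473
  n=3: λ₃ = 18.261π²/0.7² - 43 ≈ 324.814
Since 2.029π²/0.7² ≈ 40.868 < 43, λ₁ < 0.
The n=1 mode grows fastest (−λₙ is largest for n=1) → dominates.
Asymptotic: θ ~ c₁ sin(πx/0.7) e^{2.132t} (exponential growth at rate −λ₁ ≈ 2.132).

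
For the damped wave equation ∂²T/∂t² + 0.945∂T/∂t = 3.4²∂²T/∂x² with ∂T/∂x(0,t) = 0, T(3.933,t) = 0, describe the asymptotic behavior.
T → 0. Damping (γ=0.945) dissipates energy; oscillations decay exponentially.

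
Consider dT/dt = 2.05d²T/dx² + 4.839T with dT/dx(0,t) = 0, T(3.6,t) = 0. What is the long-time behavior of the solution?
As t → ∞, T grows unboundedly. Reaction dominates diffusion (r=4.839 > κπ²/(4L²)≈0.39); solution grows exponentially.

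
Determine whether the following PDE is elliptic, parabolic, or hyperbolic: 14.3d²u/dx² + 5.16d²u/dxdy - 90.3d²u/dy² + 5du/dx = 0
Coefficients: A = 14.3, B = 5.16, C = -90.3. B² - 4AC = 5191.7856, which is positive, so the equation is hyperbolic.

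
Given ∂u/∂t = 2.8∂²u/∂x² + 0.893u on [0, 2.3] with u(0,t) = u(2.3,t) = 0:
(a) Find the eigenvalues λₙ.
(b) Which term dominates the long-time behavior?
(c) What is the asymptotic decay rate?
Eigenvalues: λₙ = 2.8n²π²/2.3² - 0.893.
First three modes:
  n=1: λ₁ = 2.8π²/2.3² - 0.893 ≈ 4.331
  n=2: λ₂ = 11.2π²/2.3² - 0.893 ≈ 20.003
  n=3: λ₃ = 25.2π²/2.3² - 0.893 ≈ 46.123
Since 2.8π²/2.3² ≈ 5.224 > 0.893, all λₙ > 0.
The n=1 mode decays slowest → dominates as t → ∞.
Asymptotic: u ~ c₁ sin(πx/2.3) e^{-λ₁t} with decay rate λ₁ ≈ 4.331.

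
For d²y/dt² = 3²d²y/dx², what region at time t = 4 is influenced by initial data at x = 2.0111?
Domain of influence: [-9.9889, 14.0111]. Data at x = 2.0111 spreads outward at speed 3.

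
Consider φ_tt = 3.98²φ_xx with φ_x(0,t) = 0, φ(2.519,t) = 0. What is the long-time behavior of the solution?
As t → ∞, φ oscillates (no decay). Energy is conserved; the solution oscillates indefinitely as standing waves.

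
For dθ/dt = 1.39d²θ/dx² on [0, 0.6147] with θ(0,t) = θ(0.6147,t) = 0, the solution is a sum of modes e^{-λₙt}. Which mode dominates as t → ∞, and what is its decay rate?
Eigenvalues: λₙ = 1.39n²π²/0.6147².
First three modes:
  n=1: λ₁ = 1.39π²/0.6147² ≈ 36.307
  n=2: λ₂ = 5.56π²/0.6147² ≈ 145.227 (4× faster decay)
  n=3: λ₃ = 12.51π²/0.6147² ≈ 326.761 (9× faster decay)
As t → ∞, higher modes decay exponentially faster. The n=1 mode dominates: θ ~ c₁ sin(πx/0.6147) e^{-λ₁t}.
Decay rate: λ₁ = 1.39π²/0.6147² ≈ 36.307.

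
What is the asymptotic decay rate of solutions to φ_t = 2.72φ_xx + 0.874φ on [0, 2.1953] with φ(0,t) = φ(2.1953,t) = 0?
Eigenvalues: λₙ = 2.72n²π²/2.1953² - 0.874.
First three modes:
  n=1: λ₁ = 2.72π²/2.1953² - 0.874 ≈ 4.696
  n=2: λ₂ = 10.88π²/2.1953² - 0.874 ≈ 21.407
  n=3: λ₃ = 24.48π²/2.1953² - 0.874 ≈ 49.259
Since 2.72π²/2.1953² ≈ 5.57 > 0.874, all λₙ > 0.
The n=1 mode decays slowest → dominates as t → ∞.
Asymptotic: φ ~ c₁ sin(πx/2.1953) e^{-λ₁t} with decay rate λ₁ ≈ 4.696.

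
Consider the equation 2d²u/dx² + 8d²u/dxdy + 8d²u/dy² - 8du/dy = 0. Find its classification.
Parabolic. (A = 2, B = 8, C = 8 gives B² - 4AC = 0.)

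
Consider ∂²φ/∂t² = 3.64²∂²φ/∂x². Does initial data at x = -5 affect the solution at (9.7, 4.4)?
Yes. The domain of dependence is [-6.316, 25.716], and -5 ∈ [-6.316, 25.716].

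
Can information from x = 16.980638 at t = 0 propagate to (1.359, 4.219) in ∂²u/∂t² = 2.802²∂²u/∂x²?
No. The domain of dependence is [-10.462638, 13.180638], and 16.980638 is outside this interval.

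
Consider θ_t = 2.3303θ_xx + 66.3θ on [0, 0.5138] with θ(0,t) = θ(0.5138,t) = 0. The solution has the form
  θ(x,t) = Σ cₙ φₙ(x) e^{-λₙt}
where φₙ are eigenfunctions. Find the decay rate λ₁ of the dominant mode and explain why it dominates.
Eigenvalues: λₙ = 2.3303n²π²/0.5138² - 66.3.
First three modes:
  n=1: λ₁ = 2.3303π²/0.5138² - 66.3 ≈ 20.821
  n=2: λ₂ = 9.3212π²/0.5138² - 66.3 ≈ 282.184
  n=3: λ₃ = 20.9727π²/0.5138² - 66.3 ≈ 717.79
Since 2.3303π²/0.5138² ≈ 87.121 > 66.3, all λₙ > 0.
The n=1 mode decays slowest → dominates as t → ∞.
Asymptotic: θ ~ c₁ sin(πx/0.5138) e^{-λ₁t} with decay rate λ₁ ≈ 20.821.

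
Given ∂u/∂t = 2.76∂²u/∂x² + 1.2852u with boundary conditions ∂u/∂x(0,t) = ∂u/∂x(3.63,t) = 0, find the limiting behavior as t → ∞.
u grows unboundedly. With Neumann BCs the constant mode has diffusion eigenvalue 0, so any r > 0 makes it grow like e^(1.2852t); solution grows exponentially.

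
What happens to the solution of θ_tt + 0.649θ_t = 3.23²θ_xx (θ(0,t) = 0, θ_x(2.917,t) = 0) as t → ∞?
θ → 0. Damping (γ=0.649) dissipates energy; oscillations decay exponentially.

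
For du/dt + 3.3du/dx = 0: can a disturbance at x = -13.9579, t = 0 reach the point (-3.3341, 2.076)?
No. Only data at x = -10.1849 affects (-3.3341, 2.076). Advection has one-way propagation along characteristics.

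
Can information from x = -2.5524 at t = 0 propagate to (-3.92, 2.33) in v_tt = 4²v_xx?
Yes. The domain of dependence is [-13.24, 5.4], and -2.5524 ∈ [-13.24, 5.4].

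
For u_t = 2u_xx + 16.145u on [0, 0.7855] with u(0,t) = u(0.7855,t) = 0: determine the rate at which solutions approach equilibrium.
Eigenvalues: λₙ = 2n²π²/0.7855² - 16.145.
First three modes:
  n=1: λ₁ = 2π²/0.7855² - 16.145 ≈ 15.847
  n=2: λ₂ = 8π²/0.7855² - 16.145 ≈ 111.822
  n=3: λ₃ = 18π²/0.7855² - 16.145 ≈ 271.78
Since 2π²/0.7855² ≈ 31.992 > 16.145, all λₙ > 0.
The n=1 mode decays slowest → dominates as t → ∞.
Asymptotic: u ~ c₁ sin(πx/0.7855) e^{-λ₁t} with decay rate λ₁ ≈ 15.847.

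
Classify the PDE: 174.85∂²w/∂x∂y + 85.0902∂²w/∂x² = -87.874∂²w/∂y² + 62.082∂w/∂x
Rewriting in standard form: 85.0902∂²w/∂x² + 174.85∂²w/∂x∂y + 87.874∂²w/∂y² - 62.082∂w/∂x = 0. A = 85.0902, B = 174.85, C = 87.874. Discriminant B² - 4AC = 663.6575608. Since 663.6575608 > 0, hyperbolic.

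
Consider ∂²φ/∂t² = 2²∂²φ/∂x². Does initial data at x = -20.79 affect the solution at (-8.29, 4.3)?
No. The domain of dependence is [-16.89, 0.31], and -20.79 is outside this interval.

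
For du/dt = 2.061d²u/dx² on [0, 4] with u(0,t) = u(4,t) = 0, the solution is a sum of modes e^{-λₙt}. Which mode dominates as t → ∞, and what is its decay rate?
Eigenvalues: λₙ = 2.061n²π²/4².
First three modes:
  n=1: λ₁ = 2.061π²/4² ≈ 1.271
  n=2: λ₂ = 8.244π²/4² ≈ 5.085 (4× faster decay)
  n=3: λ₃ = 18.549π²/4² ≈ 11.442 (9× faster decay)
As t → ∞, higher modes decay exponentially faster. The n=1 mode dominates: u ~ c₁ sin(πx/4) e^{-λ₁t}.
Decay rate: λ₁ = 2.061π²/4² ≈ 1.271.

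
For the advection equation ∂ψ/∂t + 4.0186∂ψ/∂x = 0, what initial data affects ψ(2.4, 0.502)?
A single point: x = 0.3826628. The characteristic through (2.4, 0.502) is x - 4.0186t = const, so x = 2.4 - 4.0186·0.502 = 0.3826628.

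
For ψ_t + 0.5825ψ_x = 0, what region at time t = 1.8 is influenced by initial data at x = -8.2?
At x = -7.1515. The characteristic carries data from (-8.2, 0) to (-7.1515, 1.8).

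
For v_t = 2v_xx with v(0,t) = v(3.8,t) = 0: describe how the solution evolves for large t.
v → 0. Heat diffuses out through both boundaries.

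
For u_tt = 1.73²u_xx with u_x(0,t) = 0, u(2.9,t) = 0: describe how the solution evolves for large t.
u oscillates (no decay). Energy is conserved; the solution oscillates indefinitely as standing waves.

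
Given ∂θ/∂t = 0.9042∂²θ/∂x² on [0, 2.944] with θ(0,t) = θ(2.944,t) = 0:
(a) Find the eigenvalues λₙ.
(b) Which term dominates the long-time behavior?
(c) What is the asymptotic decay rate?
Eigenvalues: λₙ = 0.9042n²π²/2.944².
First three modes:
  n=1: λ₁ = 0.9042π²/2.944² ≈ 1.03
  n=2: λ₂ = 3.6168π²/2.944² ≈ 4.119 (4× faster decay)
  n=3: λ₃ = 8.1378π²/2.944² ≈ 9.267 (9× faster decay)
As t → ∞, higher modes decay exponentially faster. The n=1 mode dominates: θ ~ c₁ sin(πx/2.944) e^{-λ₁t}.
Decay rate: λ₁ = 0.9042π²/2.944² ≈ 1.03.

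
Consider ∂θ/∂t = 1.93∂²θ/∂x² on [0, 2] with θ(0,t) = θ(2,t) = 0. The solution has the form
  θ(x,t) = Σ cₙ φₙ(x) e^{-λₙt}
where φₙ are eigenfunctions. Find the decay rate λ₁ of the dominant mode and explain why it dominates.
Eigenvalues: λₙ = 1.93n²π²/2².
First three modes:
  n=1: λ₁ = 1.93π²/2² ≈ 4.762
  n=2: λ₂ = 7.72π²/2² ≈ 19.048 (4× faster decay)
  n=3: λ₃ = 17.37π²/2² ≈ 42.859 (9× faster decay)
As t → ∞, higher modes decay exponentially faster. The n=1 mode dominates: θ ~ c₁ sin(πx/2) e^{-λ₁t}.
Decay rate: λ₁ = 1.93π²/2² ≈ 4.762.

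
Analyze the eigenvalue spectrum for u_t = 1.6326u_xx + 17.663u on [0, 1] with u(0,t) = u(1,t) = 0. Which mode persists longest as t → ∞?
Eigenvalues: λₙ = 1.6326n²π²/1² - 17.663.
First three modes:
  n=1: λ₁ = 1.6326π² - 17.663 ≈ -1.55
  n=2: λ₂ = 6.5304π² - 17.663 ≈ 46.789
  n=3: λ₃ = 14.6934π² - 17.663 ≈ 127.355
Since 1.6326π² ≈ 16.113 < 17.663, λ₁ < 0.
The n=1 mode grows fastest (−λₙ is largest for n=1) → dominates.
Asymptotic: u ~ c₁ sin(πx/1) e^{1.55t} (exponential growth at rate −λ₁ ≈ 1.55).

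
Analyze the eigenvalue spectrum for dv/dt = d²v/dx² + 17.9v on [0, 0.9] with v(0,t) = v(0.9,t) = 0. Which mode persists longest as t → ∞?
Eigenvalues: λₙ = n²π²/0.9² - 17.9.
First three modes:
  n=1: λ₁ = π²/0.9² - 17.9 ≈ -5.715
  n=2: λ₂ = 4π²/0.9² - 17.9 ≈ 30.839
  n=3: λ₃ = 9π²/0.9² - 17.9 ≈ 91.762
Since π²/0.9² ≈ 12.185 < 17.9, λ₁ < 0.
The n=1 mode grows fastest (−λₙ is largest for n=1) → dominates.
Asymptotic: v ~ c₁ sin(πx/0.9) e^{5.715t} (exponential growth at rate −λ₁ ≈ 5.715).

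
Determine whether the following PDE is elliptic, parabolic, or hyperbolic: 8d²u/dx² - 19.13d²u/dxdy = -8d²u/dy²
Rewriting in standard form: 8d²u/dx² - 19.13d²u/dxdy + 8d²u/dy² = 0. Coefficients: A = 8, B = -19.13, C = 8. B² - 4AC = 109.9569, which is positive, so the equation is hyperbolic.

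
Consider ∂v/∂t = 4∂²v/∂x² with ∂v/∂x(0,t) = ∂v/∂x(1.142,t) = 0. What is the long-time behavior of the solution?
As t → ∞, v → constant (steady state). Heat is conserved (no flux at boundaries); solution approaches the spatial average.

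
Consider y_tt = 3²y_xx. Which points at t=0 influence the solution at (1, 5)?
Domain of dependence: [-14, 16]. Signals travel at speed 3, so data within |x - 1| ≤ 3·5 = 15 can reach the point.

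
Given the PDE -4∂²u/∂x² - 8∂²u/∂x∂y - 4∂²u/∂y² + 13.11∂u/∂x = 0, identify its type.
The second-order coefficients are A = -4, B = -8, C = -4. Since B² - 4AC = 0 = 0, this is a parabolic PDE.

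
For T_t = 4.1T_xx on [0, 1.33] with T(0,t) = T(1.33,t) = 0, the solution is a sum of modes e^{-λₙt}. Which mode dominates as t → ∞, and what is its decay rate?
Eigenvalues: λₙ = 4.1n²π²/1.33².
First three modes:
  n=1: λ₁ = 4.1π²/1.33² ≈ 22.876
  n=2: λ₂ = 16.4π²/1.33² ≈ 91.504 (4× faster decay)
  n=3: λ₃ = 36.9π²/1.33² ≈ 205.884 (9× faster decay)
As t → ∞, higher modes decay exponentially faster. The n=1 mode dominates: T ~ c₁ sin(πx/1.33) e^{-λ₁t}.
Decay rate: λ₁ = 4.1π²/1.33² ≈ 22.876.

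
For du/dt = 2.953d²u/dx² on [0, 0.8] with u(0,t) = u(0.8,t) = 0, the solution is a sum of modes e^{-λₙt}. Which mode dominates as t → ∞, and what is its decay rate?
Eigenvalues: λₙ = 2.953n²π²/0.8².
First three modes:
  n=1: λ₁ = 2.953π²/0.8² ≈ 45.539
  n=2: λ₂ = 11.812π²/0.8² ≈ 182.156 (4× faster decay)
  n=3: λ₃ = 26.577π²/0.8² ≈ 409.851 (9× faster decay)
As t → ∞, higher modes decay exponentially faster. The n=1 mode dominates: u ~ c₁ sin(πx/0.8) e^{-λ₁t}.
Decay rate: λ₁ = 2.953π²/0.8² ≈ 45.539.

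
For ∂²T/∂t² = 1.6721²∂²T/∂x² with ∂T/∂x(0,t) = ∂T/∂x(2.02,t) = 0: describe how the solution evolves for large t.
T oscillates about a mean that drifts linearly in t (generically unbounded; no decay). There is no damping, so the nonconstant modes persist as standing waves (energy conserved, no decay). But with Neumann conditions at both ends the constant mode has eigenvalue 0: the spatial mean M(t) of T satisfies M'' = 0, so M(t) = M(0) + M'(0)·t. Unless the initial velocity has zero mean (∫T_t(x,0)dx = 0), the solution grows linearly in t (unbounded, though not exponentially); if it does have zero mean, the solution stays bounded and simply oscillates.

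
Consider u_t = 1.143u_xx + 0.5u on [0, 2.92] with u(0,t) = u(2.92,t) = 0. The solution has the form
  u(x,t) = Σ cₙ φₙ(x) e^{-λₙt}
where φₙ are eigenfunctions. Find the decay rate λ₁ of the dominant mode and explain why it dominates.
Eigenvalues: λₙ = 1.143n²π²/2.92² - 0.5.
First three modes:
  n=1: λ₁ = 1.143π²/2.92² - 0.5 ≈ 0.823
  n=2: λ₂ = 4.572π²/2.92² - 0.5 ≈ 4.792
  n=3: λ₃ = 10.287π²/2.92² - 0.5 ≈ 11.408
Since 1.143π²/2.92² ≈ 1.323 > 0.5, all λₙ > 0.
The n=1 mode decays slowest → dominates as t → ∞.
Asymptotic: u ~ c₁ sin(πx/2.92) e^{-λ₁t} with decay rate λ₁ ≈ 0.823.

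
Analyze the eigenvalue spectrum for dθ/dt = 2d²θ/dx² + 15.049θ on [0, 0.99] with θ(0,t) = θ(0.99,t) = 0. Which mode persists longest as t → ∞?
Eigenvalues: λₙ = 2n²π²/0.99² - 15.049.
First three modes:
  n=1: λ₁ = 2π²/0.99² - 15.049 ≈ 5.091
  n=2: λ₂ = 8π²/0.99² - 15.049 ≈ 65.511
  n=3: λ₃ = 18π²/0.99² - 15.049 ≈ 166.211
Since 2π²/0.99² ≈ 20.14 > 15.049, all λₙ > 0.
The n=1 mode decays slowest → dominates as t → ∞.
Asymptotic: θ ~ c₁ sin(πx/0.99) e^{-λ₁t} with decay rate λ₁ ≈ 5.091.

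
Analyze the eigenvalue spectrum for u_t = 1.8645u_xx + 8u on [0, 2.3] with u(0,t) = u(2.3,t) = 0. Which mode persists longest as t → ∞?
Eigenvalues: λₙ = 1.8645n²π²/2.3² - 8.
First three modes:
  n=1: λ₁ = 1.8645π²/2.3² - 8 ≈ -4.521
  n=2: λ₂ = 7.458π²/2.3² - 8 ≈ 5.914
  n=3: λ₃ = 16.7805π²/2.3² - 8 ≈ 23.308
Since 1.8645π²/2.3² ≈ 3.479 < 8, λ₁ < 0.
The n=1 mode grows fastest (−λₙ is largest for n=1) → dominates.
Asymptotic: u ~ c₁ sin(πx/2.3) e^{4.521t} (exponential growth at rate −λ₁ ≈ 4.521).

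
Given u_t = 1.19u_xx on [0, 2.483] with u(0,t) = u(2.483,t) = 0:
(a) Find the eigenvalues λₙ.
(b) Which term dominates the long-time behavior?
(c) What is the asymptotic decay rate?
Eigenvalues: λₙ = 1.19n²π²/2.483².
First three modes:
  n=1: λ₁ = 1.19π²/2.483² ≈ 1.905
  n=2: λ₂ = 4.76π²/2.483² ≈ 7.62 (4× faster decay)
  n=3: λ₃ = 10.71π²/2.483² ≈ 17.145 (9× faster decay)
As t → ∞, higher modes decay exponentially faster. The n=1 mode dominates: u ~ c₁ sin(πx/2.483) e^{-λ₁t}.
Decay rate: λ₁ = 1.19π²/2.483² ≈ 1.905.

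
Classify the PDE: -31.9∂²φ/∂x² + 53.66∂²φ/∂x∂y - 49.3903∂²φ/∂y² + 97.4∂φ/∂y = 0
A = -31.9, B = 53.66, C = -49.3903. Discriminant B² - 4AC = -3422.80668. Since -3422.80668 < 0, elliptic.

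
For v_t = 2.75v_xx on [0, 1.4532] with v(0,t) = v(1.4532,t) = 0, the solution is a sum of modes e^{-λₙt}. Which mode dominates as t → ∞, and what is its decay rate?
Eigenvalues: λₙ = 2.75n²π²/1.4532².
First three modes:
  n=1: λ₁ = 2.75π²/1.4532² ≈ 12.852
  n=2: λ₂ = 11π²/1.4532² ≈ 51.409 (4× faster decay)
  n=3: λ₃ = 24.75π²/1.4532² ≈ 115.671 (9× faster decay)
As t → ∞, higher modes decay exponentially faster. The n=1 mode dominates: v ~ c₁ sin(πx/1.4532) e^{-λ₁t}.
Decay rate: λ₁ = 2.75π²/1.4532² ≈ 12.852.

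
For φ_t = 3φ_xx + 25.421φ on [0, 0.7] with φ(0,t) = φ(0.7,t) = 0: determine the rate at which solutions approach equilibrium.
Eigenvalues: λₙ = 3n²π²/0.7² - 25.421.
First three modes:
  n=1: λ₁ = 3π²/0.7² - 25.421 ≈ 35.005
  n=2: λ₂ = 12π²/0.7² - 25.421 ≈ 216.284
  n=3: λ₃ = 27π²/0.7² - 25.421 ≈ 518.414
Since 3π²/0.7² ≈ 60.426 > 25.421, all λₙ > 0.
The n=1 mode decays slowest → dominates as t → ∞.
Asymptotic: φ ~ c₁ sin(πx/0.7) e^{-λ₁t} with decay rate λ₁ ≈ 35.005.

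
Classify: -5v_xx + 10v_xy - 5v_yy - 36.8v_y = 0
Parabolic (discriminant = 0).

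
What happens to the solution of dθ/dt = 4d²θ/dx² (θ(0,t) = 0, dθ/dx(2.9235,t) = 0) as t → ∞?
θ → 0. Heat escapes through the Dirichlet boundary.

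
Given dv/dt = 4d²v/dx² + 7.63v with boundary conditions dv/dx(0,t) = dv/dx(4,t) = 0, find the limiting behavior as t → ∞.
v grows unboundedly. With Neumann BCs the constant mode has diffusion eigenvalue 0, so any r > 0 makes it grow like e^(7.63t); solution grows exponentially.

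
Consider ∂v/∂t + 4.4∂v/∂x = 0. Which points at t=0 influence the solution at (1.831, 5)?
A single point: x = -20.169. The characteristic through (1.831, 5) is x - 4.4t = const, so x = 1.831 - 4.4·5 = -20.169.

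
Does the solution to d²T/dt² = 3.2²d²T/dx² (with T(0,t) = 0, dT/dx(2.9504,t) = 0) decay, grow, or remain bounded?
T oscillates (no decay). Energy is conserved; the solution oscillates indefinitely as standing waves.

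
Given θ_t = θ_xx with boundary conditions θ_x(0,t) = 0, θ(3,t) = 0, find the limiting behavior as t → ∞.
θ → 0. Heat escapes through the Dirichlet boundary.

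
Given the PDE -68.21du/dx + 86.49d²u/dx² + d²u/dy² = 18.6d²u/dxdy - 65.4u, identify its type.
Rewriting in standard form: 86.49d²u/dx² - 18.6d²u/dxdy + d²u/dy² - 68.21du/dx + 65.4u = 0. The second-order coefficients are A = 86.49, B = -18.6, C = 1. Since B² - 4AC = 0 = 0, this is a parabolic PDE.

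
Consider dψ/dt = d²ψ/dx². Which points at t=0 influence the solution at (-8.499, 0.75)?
The entire real line. The heat equation has infinite propagation speed: any initial disturbance instantly affects all points (though exponentially small far away).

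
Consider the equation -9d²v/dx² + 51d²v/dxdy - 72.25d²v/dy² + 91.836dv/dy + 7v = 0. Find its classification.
Parabolic. (A = -9, B = 51, C = -72.25 gives B² - 4AC = 0.)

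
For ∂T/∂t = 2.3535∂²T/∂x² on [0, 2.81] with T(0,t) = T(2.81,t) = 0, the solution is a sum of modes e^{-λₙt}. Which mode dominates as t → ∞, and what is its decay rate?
Eigenvalues: λₙ = 2.3535n²π²/2.81².
First three modes:
  n=1: λ₁ = 2.3535π²/2.81² ≈ 2.942
  n=2: λ₂ = 9.414π²/2.81² ≈ 11.767 (4× faster decay)
  n=3: λ₃ = 21.1815π²/2.81² ≈ 26.475 (9× faster decay)
As t → ∞, higher modes decay exponentially faster. The n=1 mode dominates: T ~ c₁ sin(πx/2.81) e^{-λ₁t}.
Decay rate: λ₁ = 2.3535π²/2.81² ≈ 2.942.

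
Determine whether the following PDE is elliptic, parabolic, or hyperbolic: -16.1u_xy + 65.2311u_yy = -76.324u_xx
Rewriting in standard form: 76.324u_xx - 16.1u_xy + 65.2311u_yy = 0. Coefficients: A = 76.324, B = -16.1, C = 65.2311. B² - 4AC = -19655.5839056, which is negative, so the equation is elliptic.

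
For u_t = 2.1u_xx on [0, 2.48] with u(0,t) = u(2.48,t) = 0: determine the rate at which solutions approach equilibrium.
Eigenvalues: λₙ = 2.1n²π²/2.48².
First three modes:
  n=1: λ₁ = 2.1π²/2.48² ≈ 3.37
  n=2: λ₂ = 8.4π²/2.48² ≈ 13.48 (4× faster decay)
  n=3: λ₃ = 18.9π²/2.48² ≈ 30.329 (9× faster decay)
As t → ∞, higher modes decay exponentially faster. The n=1 mode dominates: u ~ c₁ sin(πx/2.48) e^{-λ₁t}.
Decay rate: λ₁ = 2.1π²/2.48² ≈ 3.37.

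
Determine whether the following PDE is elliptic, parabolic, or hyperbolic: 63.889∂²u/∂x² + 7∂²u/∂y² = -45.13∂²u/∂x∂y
Rewriting in standard form: 63.889∂²u/∂x² + 45.13∂²u/∂x∂y + 7∂²u/∂y² = 0. Coefficients: A = 63.889, B = 45.13, C = 7. B² - 4AC = 247.8249, which is positive, so the equation is hyperbolic.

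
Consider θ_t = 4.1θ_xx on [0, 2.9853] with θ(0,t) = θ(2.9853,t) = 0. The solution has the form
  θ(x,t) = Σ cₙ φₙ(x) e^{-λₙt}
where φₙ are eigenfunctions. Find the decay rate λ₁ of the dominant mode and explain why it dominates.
Eigenvalues: λₙ = 4.1n²π²/2.9853².
First three modes:
  n=1: λ₁ = 4.1π²/2.9853² ≈ 4.541
  n=2: λ₂ = 16.4π²/2.9853² ≈ 18.162 (4× faster decay)
  n=3: λ₃ = 36.9π²/2.9853² ≈ 40.865 (9× faster decay)
As t → ∞, higher modes decay exponentially faster. The n=1 mode dominates: θ ~ c₁ sin(πx/2.9853) e^{-λ₁t}.
Decay rate: λ₁ = 4.1π²/2.9853² ≈ 4.541.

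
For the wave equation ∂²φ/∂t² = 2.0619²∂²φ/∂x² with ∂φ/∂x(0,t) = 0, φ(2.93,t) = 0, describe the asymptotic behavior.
φ oscillates (no decay). Energy is conserved; the solution oscillates indefinitely as standing waves.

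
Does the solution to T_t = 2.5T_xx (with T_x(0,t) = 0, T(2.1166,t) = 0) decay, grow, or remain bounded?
T → 0. Heat escapes through the Dirichlet boundary.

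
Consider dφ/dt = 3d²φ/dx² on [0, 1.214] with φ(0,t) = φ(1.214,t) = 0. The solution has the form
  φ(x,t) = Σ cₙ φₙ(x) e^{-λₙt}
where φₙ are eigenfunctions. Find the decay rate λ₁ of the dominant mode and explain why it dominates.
Eigenvalues: λₙ = 3n²π²/1.214².
First three modes:
  n=1: λ₁ = 3π²/1.214² ≈ 20.09
  n=2: λ₂ = 12π²/1.214² ≈ 80.361 (4× faster decay)
  n=3: λ₃ = 27π²/1.214² ≈ 180.812 (9× faster decay)
As t → ∞, higher modes decay exponentially faster. The n=1 mode dominates: φ ~ c₁ sin(πx/1.214) e^{-λ₁t}.
Decay rate: λ₁ = 3π²/1.214² ≈ 20.09.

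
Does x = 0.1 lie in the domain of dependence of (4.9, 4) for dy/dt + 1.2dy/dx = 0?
Yes. The characteristic through (4.9, 4) passes through x = 0.1.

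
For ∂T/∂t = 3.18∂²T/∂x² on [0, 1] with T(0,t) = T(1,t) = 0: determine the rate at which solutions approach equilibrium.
Eigenvalues: λₙ = 3.18n²π².
First three modes:
  n=1: λ₁ = 3.18π² ≈ 31.385
  n=2: λ₂ = 12.72π² ≈ 125.541 (4× faster decay)
  n=3: λ₃ = 28.62π² ≈ 282.468 (9× faster decay)
As t → ∞, higher modes decay exponentially faster. The n=1 mode dominates: T ~ c₁ sin(πx) e^{-λ₁t}.
Decay rate: λ₁ = 3.18π² ≈ 31.385.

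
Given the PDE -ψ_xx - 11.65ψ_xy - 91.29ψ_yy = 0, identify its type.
The second-order coefficients are A = -1, B = -11.65, C = -91.29. Since B² - 4AC = -229.4375 < 0, this is an elliptic PDE.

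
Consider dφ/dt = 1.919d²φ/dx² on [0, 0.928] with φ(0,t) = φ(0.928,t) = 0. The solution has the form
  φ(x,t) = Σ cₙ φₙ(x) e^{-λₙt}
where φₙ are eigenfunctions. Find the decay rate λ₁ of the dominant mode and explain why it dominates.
Eigenvalues: λₙ = 1.919n²π²/0.928².
First three modes:
  n=1: λ₁ = 1.919π²/0.928² ≈ 21.993
  n=2: λ₂ = 7.676π²/0.928² ≈ 87.971 (4× faster decay)
  n=3: λ₃ = 17.271π²/0.928² ≈ 197.934 (9× faster decay)
As t → ∞, higher modes decay exponentially faster. The n=1 mode dominates: φ ~ c₁ sin(πx/0.928) e^{-λ₁t}.
Decay rate: λ₁ = 1.919π²/0.928² ≈ 21.993.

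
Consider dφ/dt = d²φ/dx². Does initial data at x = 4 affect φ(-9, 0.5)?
Yes, for any finite x. The heat equation has infinite propagation speed, so all initial data affects all points at any t > 0.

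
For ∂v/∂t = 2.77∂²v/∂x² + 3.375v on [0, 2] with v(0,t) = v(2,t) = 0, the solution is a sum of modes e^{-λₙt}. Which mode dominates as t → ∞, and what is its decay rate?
Eigenvalues: λₙ = 2.77n²π²/2² - 3.375.
First three modes:
  n=1: λ₁ = 2.77π²/2² - 3.375 ≈ 3.46
  n=2: λ₂ = 11.08π²/2² - 3.375 ≈ 23.964
  n=3: λ₃ = 24.93π²/2² - 3.375 ≈ 58.137
Since 2.77π²/2² ≈ 6.835 > 3.375, all λₙ > 0.
The n=1 mode decays slowest → dominates as t → ∞.
Asymptotic: v ~ c₁ sin(πx/2) e^{-λ₁t} with decay rate λ₁ ≈ 3.46.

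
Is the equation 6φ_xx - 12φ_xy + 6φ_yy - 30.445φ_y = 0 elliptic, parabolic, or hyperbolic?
Computing B² - 4AC with A = 6, B = -12, C = 6: discriminant = 0 (zero). Answer: parabolic.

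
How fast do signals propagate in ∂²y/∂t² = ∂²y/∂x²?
Speed = 1. Information travels along characteristics x = x₀ ± 1t.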